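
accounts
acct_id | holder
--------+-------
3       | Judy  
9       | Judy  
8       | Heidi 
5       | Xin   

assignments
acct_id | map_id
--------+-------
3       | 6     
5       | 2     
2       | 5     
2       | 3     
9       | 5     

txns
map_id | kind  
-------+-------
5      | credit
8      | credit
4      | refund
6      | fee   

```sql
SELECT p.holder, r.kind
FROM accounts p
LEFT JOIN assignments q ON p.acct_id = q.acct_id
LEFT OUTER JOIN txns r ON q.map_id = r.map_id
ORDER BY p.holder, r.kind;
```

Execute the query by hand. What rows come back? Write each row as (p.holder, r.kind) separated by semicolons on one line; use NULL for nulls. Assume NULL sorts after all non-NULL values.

(Heidi, NULL); (Judy, credit); (Judy, fee); (Xin, NULL)

Step 1 — p LEFT JOIN q on acct_id → 4 row(s).
Then LEFT JOIN `txns r` on map_id: each of those 4 rows is kept; rows whose q.map_id has no match in r get NULL for r's columns.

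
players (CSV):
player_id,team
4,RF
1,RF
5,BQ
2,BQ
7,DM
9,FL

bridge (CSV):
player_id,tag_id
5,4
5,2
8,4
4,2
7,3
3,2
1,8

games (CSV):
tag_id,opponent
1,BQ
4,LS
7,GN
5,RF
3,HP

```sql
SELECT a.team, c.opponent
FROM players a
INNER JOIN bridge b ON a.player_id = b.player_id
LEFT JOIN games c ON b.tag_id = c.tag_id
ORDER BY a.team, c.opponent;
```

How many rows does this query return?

Evaluate left to right. First `players a INNER JOIN bridge b` on player_id: 5 row(s).
Then LEFT JOIN `games c` on tag_id: each of those 5 rows is kept; rows whose b.tag_id has no match in c get NULL for c's columns.
Result: 5 row(s).

5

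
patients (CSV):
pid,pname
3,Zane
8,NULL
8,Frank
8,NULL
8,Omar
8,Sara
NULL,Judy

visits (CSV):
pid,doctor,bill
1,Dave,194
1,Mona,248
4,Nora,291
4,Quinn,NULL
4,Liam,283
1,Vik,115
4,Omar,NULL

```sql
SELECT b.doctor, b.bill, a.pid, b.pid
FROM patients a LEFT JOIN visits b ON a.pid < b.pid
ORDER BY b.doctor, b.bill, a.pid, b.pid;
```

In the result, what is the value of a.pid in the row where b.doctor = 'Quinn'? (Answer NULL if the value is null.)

LEFT JOIN keeps every row from `patients`; unmatched rows get NULL for `visits`'s columns.
Matching on a.pid < b.pid. A NULL in a compared column never satisfies the condition.
- pid=3: 4 matching b row(s), so 4 row(s) emitted.
- pid=8: no b row matches, row kept with b columns NULL.
- pid=8: no b row matches, row kept with b columns NULL.
- pid=8: no b row matches, row kept with b columns NULL.
- pid=8: no b row matches, row kept with b columns NULL.
- pid=8: no b row matches, row kept with b columns NULL.
- pid=NULL: no b row matches, row kept with b columns NULL.

3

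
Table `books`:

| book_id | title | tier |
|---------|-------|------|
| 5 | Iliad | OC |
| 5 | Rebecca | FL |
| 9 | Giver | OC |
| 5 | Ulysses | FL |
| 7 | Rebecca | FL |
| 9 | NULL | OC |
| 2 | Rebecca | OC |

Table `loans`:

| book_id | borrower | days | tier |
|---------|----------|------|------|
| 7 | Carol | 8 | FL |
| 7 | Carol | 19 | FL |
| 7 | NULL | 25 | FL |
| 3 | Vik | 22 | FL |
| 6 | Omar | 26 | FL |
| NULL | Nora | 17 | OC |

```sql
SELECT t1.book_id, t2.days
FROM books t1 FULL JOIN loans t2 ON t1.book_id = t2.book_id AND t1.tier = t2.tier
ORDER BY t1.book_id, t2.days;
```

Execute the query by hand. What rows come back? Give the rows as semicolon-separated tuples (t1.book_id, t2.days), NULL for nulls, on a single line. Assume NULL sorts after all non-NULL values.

(2, NULL); (5, NULL); (5, NULL); (5, NULL); (7, 8); (7, 19); (7, 25); (9, NULL); (9, NULL); (NULL, 17); (NULL, 22); (NULL, 26)

FULL OUTER JOIN keeps every row from both sides; unmatched rows get NULL for the other side's columns.
Matching on t1.book_id = t2.book_id AND t1.tier = t2.tier. A NULL in a compared column never satisfies the condition.
Matched pairs: 3; unmatched t1 rows kept: 6; unmatched t2 rows kept: 3.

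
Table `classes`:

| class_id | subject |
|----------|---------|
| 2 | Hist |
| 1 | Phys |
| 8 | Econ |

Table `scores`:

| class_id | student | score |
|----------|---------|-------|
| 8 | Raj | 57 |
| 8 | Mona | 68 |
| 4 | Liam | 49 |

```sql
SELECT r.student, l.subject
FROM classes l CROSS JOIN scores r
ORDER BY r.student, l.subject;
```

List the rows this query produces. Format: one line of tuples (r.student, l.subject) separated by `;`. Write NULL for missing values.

(Liam, Econ); (Liam, Hist); (Liam, Phys); (Mona, Econ); (Mona, Hist); (Mona, Phys); (Raj, Econ); (Raj, Hist); (Raj, Phys)

CROSS JOIN pairs every row of `classes` with every row of `scores`: 3 × 3 = 9 rows.
After projecting and ordering:
r.student | l.subject
Liam | Econ
Liam | Hist
Liam | Phys
Mona | Econ
Mona | Hist
Mona | Phys
Raj | Econ
Raj | Hist
Raj | Phys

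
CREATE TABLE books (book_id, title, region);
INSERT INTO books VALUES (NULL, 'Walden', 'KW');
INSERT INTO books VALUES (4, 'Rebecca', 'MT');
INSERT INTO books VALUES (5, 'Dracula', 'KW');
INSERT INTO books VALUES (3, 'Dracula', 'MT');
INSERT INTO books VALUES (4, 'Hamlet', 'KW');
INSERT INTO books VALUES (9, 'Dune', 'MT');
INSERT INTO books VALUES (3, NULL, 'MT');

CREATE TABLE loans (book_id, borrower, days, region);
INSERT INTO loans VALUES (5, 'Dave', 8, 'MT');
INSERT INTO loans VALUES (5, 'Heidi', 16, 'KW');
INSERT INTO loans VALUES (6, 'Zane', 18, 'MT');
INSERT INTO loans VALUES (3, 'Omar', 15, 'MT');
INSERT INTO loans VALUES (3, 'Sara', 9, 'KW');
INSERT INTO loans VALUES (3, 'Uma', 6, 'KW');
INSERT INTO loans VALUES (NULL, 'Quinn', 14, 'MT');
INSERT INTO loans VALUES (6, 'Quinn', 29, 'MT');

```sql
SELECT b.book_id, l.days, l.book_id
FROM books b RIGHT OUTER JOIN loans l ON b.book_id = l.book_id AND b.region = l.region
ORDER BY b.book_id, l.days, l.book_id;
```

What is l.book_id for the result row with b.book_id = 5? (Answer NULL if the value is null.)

RIGHT JOIN keeps every row from `loans`; unmatched rows get NULL for `books`'s columns.
Matching on b.book_id = l.book_id AND b.region = l.region. A NULL in a compared column never satisfies the condition.
Matched pairs: 3; unmatched l rows kept: 6.

5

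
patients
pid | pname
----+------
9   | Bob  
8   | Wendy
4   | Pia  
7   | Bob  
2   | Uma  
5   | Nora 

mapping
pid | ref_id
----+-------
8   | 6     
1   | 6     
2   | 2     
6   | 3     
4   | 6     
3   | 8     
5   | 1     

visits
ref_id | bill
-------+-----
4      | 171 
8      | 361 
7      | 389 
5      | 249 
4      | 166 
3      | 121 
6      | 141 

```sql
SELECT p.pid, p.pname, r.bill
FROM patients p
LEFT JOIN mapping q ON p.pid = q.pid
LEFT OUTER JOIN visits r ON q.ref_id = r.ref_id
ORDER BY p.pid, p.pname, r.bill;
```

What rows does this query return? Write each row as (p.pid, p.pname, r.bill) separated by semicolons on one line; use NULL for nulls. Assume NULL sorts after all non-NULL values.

(2, Uma, NULL); (4, Pia, 141); (5, Nora, NULL); (7, Bob, NULL); (8, Wendy, 141); (9, Bob, NULL)

Step 1 — p LEFT JOIN q on pid → 6 row(s).
Then LEFT JOIN `visits r` on ref_id: each of those 6 rows is kept; rows whose q.ref_id has no match in r get NULL for r's columns.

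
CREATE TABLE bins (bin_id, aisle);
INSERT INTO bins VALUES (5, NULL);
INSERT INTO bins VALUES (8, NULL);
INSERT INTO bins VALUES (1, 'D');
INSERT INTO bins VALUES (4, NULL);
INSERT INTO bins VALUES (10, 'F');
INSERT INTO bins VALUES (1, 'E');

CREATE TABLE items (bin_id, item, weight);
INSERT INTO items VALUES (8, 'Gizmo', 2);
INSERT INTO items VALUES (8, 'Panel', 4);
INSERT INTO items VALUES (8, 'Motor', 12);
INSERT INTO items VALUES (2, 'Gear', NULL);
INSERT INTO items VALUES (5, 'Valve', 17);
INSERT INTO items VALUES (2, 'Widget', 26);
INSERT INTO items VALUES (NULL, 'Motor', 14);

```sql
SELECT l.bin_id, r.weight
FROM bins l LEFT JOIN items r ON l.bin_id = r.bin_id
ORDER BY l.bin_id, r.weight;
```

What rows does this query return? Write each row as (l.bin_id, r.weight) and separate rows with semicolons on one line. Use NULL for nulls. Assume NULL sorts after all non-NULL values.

(1, NULL); (1, NULL); (4, NULL); (5, 17); (8, 2); (8, 4); (8, 12); (10, NULL)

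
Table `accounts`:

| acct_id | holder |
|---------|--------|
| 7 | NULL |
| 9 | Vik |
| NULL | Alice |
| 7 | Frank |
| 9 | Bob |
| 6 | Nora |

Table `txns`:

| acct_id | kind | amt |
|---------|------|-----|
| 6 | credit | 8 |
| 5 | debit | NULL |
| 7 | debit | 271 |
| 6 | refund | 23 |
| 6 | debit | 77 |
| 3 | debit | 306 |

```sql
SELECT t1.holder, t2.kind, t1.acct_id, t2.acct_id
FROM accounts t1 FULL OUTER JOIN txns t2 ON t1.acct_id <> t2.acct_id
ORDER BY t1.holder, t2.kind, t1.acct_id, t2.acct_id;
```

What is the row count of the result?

FULL OUTER JOIN keeps every row from both sides; unmatched rows get NULL for the other side's columns.
Matching on t1.acct_id <> t2.acct_id. A NULL in a compared column never satisfies the condition.
- t1 (acct_id=7) pairs with 5 row(s) of t2.
- t1 (acct_id=9) pairs with 6 row(s) of t2.
- t1 (acct_id=NULL) has no partner → padded with NULL.
- t1 (acct_id=7) pairs with 5 row(s) of t2.
- t1 (acct_id=9) pairs with 6 row(s) of t2.
- t1 (acct_id=6) pairs with 3 row(s) of t2.
Total: 25 matched + 1 padded = 26 rows.

26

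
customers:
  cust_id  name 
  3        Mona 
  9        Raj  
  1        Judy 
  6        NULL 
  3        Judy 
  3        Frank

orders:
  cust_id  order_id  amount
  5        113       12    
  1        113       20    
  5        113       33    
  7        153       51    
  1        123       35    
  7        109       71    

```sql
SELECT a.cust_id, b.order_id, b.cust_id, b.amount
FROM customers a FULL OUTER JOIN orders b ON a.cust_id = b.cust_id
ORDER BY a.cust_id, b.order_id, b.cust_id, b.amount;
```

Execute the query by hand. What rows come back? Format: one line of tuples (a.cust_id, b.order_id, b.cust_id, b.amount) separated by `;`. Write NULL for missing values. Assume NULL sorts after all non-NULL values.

FULL OUTER JOIN keeps every row from both sides; unmatched rows get NULL for the other side's columns.
Matching on a.cust_id = b.cust_id.
- cust_id=3: no b row matches, row kept with b columns NULL.
- cust_id=9: no b row matches, row kept with b columns NULL.
- cust_id=1: 2 matching b row(s), so 2 row(s) emitted.
- cust_id=6: no b row matches, row kept with b columns NULL.
- cust_id=3: no b row matches, row kept with b columns NULL.
- cust_id=3: no b row matches, row kept with b columns NULL.
- 4 row(s) from b found no a partner → padded with NULL.

(1, 113, 1, 20); (1, 123, 1, 35); (3, NULL, NULL, NULL); (3, NULL, NULL, NULL); (3, NULL, NULL, NULL); (6, NULL, NULL, NULL); (9, NULL, NULL, NULL); (NULL, 109, 7, 71); (NULL, 113, 5, 12); (NULL, 113, 5, 33); (NULL, 153, 7, 51)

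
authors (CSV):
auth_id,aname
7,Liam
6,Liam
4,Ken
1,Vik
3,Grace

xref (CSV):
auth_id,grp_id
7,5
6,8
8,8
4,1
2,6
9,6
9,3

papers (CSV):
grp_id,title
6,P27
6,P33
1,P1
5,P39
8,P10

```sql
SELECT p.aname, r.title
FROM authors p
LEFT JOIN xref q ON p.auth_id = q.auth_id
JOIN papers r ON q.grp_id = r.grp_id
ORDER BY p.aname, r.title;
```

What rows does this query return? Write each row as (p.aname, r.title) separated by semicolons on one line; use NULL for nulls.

(Ken, P1); (Liam, P10); (Liam, P39)

Joins associate left-to-right: authors LEFT JOIN xref on auth_id gives 5 intermediate row(s).
Then INNER JOIN `papers r` on grp_id: keep only rows whose q.grp_id appears in r.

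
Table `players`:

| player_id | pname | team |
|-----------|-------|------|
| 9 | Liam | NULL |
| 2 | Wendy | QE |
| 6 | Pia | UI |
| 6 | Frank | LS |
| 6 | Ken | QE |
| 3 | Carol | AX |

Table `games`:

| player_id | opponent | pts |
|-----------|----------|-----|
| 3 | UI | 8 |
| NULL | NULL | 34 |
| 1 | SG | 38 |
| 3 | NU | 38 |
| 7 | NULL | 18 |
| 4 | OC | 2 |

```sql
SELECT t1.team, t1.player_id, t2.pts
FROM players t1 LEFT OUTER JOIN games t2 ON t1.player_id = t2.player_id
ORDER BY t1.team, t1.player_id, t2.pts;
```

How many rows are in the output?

7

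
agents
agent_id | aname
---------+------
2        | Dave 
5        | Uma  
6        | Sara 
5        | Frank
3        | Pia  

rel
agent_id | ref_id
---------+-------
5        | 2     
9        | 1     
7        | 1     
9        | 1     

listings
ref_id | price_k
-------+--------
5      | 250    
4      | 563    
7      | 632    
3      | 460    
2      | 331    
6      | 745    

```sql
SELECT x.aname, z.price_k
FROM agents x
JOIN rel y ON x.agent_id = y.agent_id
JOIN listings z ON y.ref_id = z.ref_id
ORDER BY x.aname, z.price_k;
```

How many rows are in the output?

Evaluate left to right. First `agents x INNER JOIN rel y` on agent_id: 2 row(s).
Then INNER JOIN `listings z` on ref_id: keep only rows whose y.ref_id appears in z.
Result: 2 row(s).

2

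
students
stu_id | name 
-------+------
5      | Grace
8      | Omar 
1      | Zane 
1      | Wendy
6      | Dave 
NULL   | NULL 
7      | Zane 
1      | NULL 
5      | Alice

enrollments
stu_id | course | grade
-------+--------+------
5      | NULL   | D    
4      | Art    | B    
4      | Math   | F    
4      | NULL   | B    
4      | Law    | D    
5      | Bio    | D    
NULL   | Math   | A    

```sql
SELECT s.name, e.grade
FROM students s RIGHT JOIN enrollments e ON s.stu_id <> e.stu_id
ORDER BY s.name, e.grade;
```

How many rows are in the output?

45

RIGHT JOIN keeps every row from `enrollments`; unmatched rows get NULL for `students`'s columns.
Matching on s.stu_id <> e.stu_id. A NULL in a compared column never satisfies the condition.
- stu_id=5: 4 matching e row(s), so 4 row(s) emitted.
- stu_id=8: 6 matching e row(s), so 6 row(s) emitted.
- stu_id=1: 6 matching e row(s), so 6 row(s) emitted.
- stu_id=1: 6 matching e row(s), so 6 row(s) emitted.
- stu_id=6: 6 matching e row(s), so 6 row(s) emitted.
- stu_id=NULL: no matching e row.
- stu_id=7: 6 matching e row(s), so 6 row(s) emitted.
- stu_id=1: 6 matching e row(s), so 6 row(s) emitted.
- stu_id=5: 4 matching e row(s), so 4 row(s) emitted.
- 1 e row(s) had no s match → kept, s columns NULL.
Total: 44 matched + 1 padded = 45 rows.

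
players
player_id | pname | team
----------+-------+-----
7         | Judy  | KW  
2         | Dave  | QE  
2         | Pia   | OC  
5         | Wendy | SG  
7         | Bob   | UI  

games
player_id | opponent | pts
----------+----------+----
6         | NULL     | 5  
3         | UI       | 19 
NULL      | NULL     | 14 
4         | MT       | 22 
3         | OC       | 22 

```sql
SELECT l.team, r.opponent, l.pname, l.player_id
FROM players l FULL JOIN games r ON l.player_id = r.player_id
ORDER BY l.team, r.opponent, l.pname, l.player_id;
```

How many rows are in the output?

10

FULL OUTER JOIN keeps every row from both sides; unmatched rows get NULL for the other side's columns.
Matching on l.player_id = r.player_id. A NULL in a compared column never satisfies the condition.
- l[0] player_id=7 → no match; kept with NULLs on the r side.
- l[1] player_id=2 → no match; kept with NULLs on the r side.
- l[2] player_id=2 → no match; kept with NULLs on the r side.
- l[3] player_id=5 → no match; kept with NULLs on the r side.
- l[4] player_id=7 → no match; kept with NULLs on the r side.
- plus 5 unmatched r row(s), each kept with NULL l columns.
Total: 0 matched + 10 padded = 10 rows.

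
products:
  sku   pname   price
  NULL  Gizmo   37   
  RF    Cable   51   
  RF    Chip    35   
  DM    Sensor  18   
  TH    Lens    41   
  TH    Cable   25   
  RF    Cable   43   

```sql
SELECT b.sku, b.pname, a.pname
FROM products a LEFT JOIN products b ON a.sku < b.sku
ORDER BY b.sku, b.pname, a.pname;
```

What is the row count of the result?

14

LEFT JOIN keeps every row from `products a`; unmatched rows get NULL for `products b`'s columns.
Matching on a.sku < b.sku. A NULL in a compared column never satisfies the condition.
- a[0] sku=NULL → no match; kept with NULLs on the b side.
- a[1] sku=RF → 2 match(es) in b → 2 row(s).
- a[2] sku=RF → 2 match(es) in b → 2 row(s).
- a[3] sku=DM → 5 match(es) in b → 5 row(s).
- a[4] sku=TH → no match; kept with NULLs on the b side.
- a[5] sku=TH → no match; kept with NULLs on the b side.
- a[6] sku=RF → 2 match(es) in b → 2 row(s).
Total: 11 matched + 3 padded = 14 rows.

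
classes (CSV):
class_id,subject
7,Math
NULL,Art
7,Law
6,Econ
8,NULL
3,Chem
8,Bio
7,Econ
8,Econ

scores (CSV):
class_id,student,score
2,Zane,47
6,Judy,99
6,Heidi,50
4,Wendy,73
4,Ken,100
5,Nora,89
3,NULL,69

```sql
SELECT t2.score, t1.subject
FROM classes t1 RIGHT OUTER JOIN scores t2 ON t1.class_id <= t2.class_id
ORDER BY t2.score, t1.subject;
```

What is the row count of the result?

9

RIGHT JOIN keeps every row from `scores`; unmatched rows get NULL for `classes`'s columns.
Matching on t1.class_id <= t2.class_id. A NULL in a compared column never satisfies the condition.
- t1[0] class_id=7 → no match.
- t1[1] class_id=NULL → no match.
- t1[2] class_id=7 → no match.
- t1[3] class_id=6 → 2 match(es) in t2 → 2 row(s).
- t1[4] class_id=8 → no match.
- t1[5] class_id=3 → 6 match(es) in t2 → 6 row(s).
- t1[6] class_id=8 → no match.
- t1[7] class_id=7 → no match.
- t1[8] class_id=8 → no match.
- 1 t2 row(s) had no t1 match → kept, t1 columns NULL.
Total: 8 matched + 1 padded = 9 rows.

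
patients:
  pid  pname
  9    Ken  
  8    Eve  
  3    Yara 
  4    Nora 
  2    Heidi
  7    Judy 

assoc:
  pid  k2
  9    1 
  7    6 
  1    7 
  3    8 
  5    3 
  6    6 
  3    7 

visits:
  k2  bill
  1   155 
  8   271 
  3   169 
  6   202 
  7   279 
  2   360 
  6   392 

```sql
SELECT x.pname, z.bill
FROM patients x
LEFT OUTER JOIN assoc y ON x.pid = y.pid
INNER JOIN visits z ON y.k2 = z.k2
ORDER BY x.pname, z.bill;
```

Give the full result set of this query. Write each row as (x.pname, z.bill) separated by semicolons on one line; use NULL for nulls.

Joins associate left-to-right: patients LEFT JOIN assoc on pid gives 7 intermediate row(s).
Then INNER JOIN `visits z` on k2: keep only rows whose y.k2 appears in z.

(Judy, 202); (Judy, 392); (Ken, 155); (Yara, 271); (Yara, 279)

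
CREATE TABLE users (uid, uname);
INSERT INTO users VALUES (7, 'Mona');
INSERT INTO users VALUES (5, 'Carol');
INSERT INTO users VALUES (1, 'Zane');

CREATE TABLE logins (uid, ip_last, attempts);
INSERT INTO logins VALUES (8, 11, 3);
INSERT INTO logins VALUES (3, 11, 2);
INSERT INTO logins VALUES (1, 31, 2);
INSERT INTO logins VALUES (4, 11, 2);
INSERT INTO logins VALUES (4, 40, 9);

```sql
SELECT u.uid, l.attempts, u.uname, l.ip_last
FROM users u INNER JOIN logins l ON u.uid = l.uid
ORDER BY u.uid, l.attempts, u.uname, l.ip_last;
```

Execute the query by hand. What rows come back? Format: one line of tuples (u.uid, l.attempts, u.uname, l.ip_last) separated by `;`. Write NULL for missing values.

INNER JOIN keeps only pairs where the ON condition holds.
Matching on u.uid = l.uid.
- uid=7: no matching l row, dropped.
- uid=5: no matching l row, dropped.
- uid=1: 1 matching l row(s), so 1 row(s) emitted.
After projecting and ordering:
u.uid | l.attempts | u.uname | l.ip_last
1 | 2 | Zane | 31

(1, 2, Zane, 31)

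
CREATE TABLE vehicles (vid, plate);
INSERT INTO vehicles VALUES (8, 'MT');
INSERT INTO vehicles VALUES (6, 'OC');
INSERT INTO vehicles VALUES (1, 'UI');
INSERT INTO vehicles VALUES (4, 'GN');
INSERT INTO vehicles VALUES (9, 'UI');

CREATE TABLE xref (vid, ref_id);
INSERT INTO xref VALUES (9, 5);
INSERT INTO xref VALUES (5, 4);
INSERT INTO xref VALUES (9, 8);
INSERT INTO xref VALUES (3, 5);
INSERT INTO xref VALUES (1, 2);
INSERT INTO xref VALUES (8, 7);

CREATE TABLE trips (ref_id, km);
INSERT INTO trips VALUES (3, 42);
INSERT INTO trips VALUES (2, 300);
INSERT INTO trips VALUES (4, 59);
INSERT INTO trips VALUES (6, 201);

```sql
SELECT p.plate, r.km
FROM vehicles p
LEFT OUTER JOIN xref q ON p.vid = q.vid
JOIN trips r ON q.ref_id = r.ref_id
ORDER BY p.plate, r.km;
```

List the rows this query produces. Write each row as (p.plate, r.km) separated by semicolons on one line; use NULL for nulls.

(UI, 300)

Evaluate left to right. First `vehicles p LEFT JOIN xref q` on vid: 6 row(s).
Then INNER JOIN `trips r` on ref_id: keep only rows whose q.ref_id appears in r.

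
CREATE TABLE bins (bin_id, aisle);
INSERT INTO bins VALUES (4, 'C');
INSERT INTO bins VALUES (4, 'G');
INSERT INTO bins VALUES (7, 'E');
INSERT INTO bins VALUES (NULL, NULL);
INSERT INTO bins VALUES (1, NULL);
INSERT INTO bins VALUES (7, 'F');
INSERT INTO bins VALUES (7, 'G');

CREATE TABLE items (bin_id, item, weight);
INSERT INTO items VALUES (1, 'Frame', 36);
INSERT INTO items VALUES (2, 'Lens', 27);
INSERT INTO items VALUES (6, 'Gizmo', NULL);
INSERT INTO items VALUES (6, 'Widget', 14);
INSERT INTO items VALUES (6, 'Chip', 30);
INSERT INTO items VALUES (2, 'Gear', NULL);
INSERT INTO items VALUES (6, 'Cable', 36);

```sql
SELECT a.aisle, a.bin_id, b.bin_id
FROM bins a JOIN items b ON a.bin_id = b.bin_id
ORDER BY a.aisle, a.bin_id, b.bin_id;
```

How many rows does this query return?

1

INNER JOIN keeps only pairs where the ON condition holds.
Matching on a.bin_id = b.bin_id. A NULL in a compared column never satisfies the condition.
- a (bin_id=4) has no partner → excluded.
- a (bin_id=4) has no partner → excluded.
- a (bin_id=7) has no partner → excluded.
- a (bin_id=NULL) has no partner → excluded.
- a (bin_id=1) pairs with 1 row(s) of b.
- a (bin_id=7) has no partner → excluded.
- a (bin_id=7) has no partner → excluded.
Total: 1 rows.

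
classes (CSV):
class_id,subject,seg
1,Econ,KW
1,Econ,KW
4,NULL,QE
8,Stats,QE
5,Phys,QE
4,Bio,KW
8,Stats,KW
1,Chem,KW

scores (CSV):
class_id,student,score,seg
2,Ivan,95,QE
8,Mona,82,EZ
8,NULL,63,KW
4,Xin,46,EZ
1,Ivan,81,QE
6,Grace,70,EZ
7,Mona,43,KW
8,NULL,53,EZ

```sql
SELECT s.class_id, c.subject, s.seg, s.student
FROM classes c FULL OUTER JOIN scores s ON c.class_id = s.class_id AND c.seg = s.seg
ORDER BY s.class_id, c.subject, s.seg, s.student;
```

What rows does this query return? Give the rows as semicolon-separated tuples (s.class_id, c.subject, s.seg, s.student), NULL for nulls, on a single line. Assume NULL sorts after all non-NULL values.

(1, NULL, QE, Ivan); (2, NULL, QE, Ivan); (4, NULL, EZ, Xin); (6, NULL, EZ, Grace); (7, NULL, KW, Mona); (8, Stats, KW, NULL); (8, NULL, EZ, Mona); (8, NULL, EZ, NULL); (NULL, Bio, NULL, NULL); (NULL, Chem, NULL, NULL); (NULL, Econ, NULL, NULL); (NULL, Econ, NULL, NULL); (NULL, Phys, NULL, NULL); (NULL, Stats, NULL, NULL); (NULL, NULL, NULL, NULL)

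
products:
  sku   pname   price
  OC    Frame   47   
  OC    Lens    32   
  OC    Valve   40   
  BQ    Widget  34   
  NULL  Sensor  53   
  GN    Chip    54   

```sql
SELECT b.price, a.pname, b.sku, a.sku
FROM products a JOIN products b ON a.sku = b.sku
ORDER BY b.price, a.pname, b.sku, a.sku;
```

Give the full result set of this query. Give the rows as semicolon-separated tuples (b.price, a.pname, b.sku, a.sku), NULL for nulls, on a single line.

INNER JOIN keeps only pairs where the ON condition holds.
Matching on a.sku = b.sku. A NULL in a compared column never satisfies the condition.
- sku=OC: 3 matching b row(s), so 3 row(s) emitted.
- sku=OC: 3 matching b row(s), so 3 row(s) emitted.
- sku=OC: 3 matching b row(s), so 3 row(s) emitted.
- sku=BQ: 1 matching b row(s), so 1 row(s) emitted.
- sku=NULL: no matching b row, dropped.
- sku=GN: 1 matching b row(s), so 1 row(s) emitted.

(32, Frame, OC, OC); (32, Lens, OC, OC); (32, Valve, OC, OC); (34, Widget, BQ, BQ); (40, Frame, OC, OC); (40, Lens, OC, OC); (40, Valve, OC, OC); (47, Frame, OC, OC); (47, Lens, OC, OC); (47, Valve, OC, OC); (54, Chip, GN, GN)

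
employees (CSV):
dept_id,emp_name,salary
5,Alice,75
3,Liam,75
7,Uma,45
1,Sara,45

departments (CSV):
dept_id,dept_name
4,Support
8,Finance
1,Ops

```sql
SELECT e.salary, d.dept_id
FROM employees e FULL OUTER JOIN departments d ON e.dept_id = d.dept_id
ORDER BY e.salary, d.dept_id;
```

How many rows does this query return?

FULL OUTER JOIN keeps every row from both sides; unmatched rows get NULL for the other side's columns.
Matching on e.dept_id = d.dept_id.
Matched pairs: 1; unmatched e rows kept: 3; unmatched d rows kept: 2.
Total: 1 matched + 5 padded = 6 rows.

6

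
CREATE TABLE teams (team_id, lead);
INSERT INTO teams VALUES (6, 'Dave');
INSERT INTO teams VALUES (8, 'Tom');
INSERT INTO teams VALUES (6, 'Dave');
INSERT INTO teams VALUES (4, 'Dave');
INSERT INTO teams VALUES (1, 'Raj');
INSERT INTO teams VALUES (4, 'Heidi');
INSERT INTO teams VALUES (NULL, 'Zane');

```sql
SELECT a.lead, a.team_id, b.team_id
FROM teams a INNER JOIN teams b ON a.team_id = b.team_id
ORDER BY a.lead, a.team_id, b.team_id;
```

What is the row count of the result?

INNER JOIN keeps only pairs where the ON condition holds.
Matching on a.team_id = b.team_id. A NULL in a compared column never satisfies the condition.
- a row (team_id=6): matches 2 b row(s) → 2 output row(s).
- a row (team_id=8): matches 1 b row(s) → 1 output row(s).
- a row (team_id=6): matches 2 b row(s) → 2 output row(s).
- a row (team_id=4): matches 2 b row(s) → 2 output row(s).
- a row (team_id=1): matches 1 b row(s) → 1 output row(s).
- a row (team_id=4): matches 2 b row(s) → 2 output row(s).
- a row (team_id=NULL): no match → dropped.
Total: 10 rows.

10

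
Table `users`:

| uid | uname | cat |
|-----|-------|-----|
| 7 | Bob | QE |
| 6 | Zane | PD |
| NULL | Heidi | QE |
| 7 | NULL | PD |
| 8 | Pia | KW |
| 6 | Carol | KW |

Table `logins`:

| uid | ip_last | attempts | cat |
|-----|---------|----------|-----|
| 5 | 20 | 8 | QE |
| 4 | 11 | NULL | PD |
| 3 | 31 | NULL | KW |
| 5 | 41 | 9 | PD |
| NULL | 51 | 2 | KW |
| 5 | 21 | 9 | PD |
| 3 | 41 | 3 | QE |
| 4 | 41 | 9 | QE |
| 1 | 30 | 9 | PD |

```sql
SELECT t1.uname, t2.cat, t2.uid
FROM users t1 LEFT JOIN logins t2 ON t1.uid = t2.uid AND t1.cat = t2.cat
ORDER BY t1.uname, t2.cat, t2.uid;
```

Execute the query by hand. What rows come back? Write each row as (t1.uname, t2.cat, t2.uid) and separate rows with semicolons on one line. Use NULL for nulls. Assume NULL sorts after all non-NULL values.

LEFT JOIN keeps every row from `users`; unmatched rows get NULL for `logins`'s columns.
Matching on t1.uid = t2.uid AND t1.cat = t2.cat. A NULL in a compared column never satisfies the condition.
- t1 (uid=7, cat=QE) has no partner → padded with NULL.
- t1 (uid=6, cat=PD) has no partner → padded with NULL.
- t1 (uid=NULL, cat=QE) has no partner → padded with NULL.
- t1 (uid=7, cat=PD) has no partner → padded with NULL.
- t1 (uid=8, cat=KW) has no partner → padded with NULL.
- t1 (uid=6, cat=KW) has no partner → padded with NULL.
After projecting and ordering:
t1.uname | t2.cat | t2.uid
Bob | NULL | NULL
Carol | NULL | NULL
Heidi | NULL | NULL
Pia | NULL | NULL
Zane | NULL | NULL
NULL | NULL | NULL

(Bob, NULL, NULL); (Carol, NULL, NULL); (Heidi, NULL, NULL); (Pia, NULL, NULL); (Zane, NULL, NULL); (NULL, NULL, NULL)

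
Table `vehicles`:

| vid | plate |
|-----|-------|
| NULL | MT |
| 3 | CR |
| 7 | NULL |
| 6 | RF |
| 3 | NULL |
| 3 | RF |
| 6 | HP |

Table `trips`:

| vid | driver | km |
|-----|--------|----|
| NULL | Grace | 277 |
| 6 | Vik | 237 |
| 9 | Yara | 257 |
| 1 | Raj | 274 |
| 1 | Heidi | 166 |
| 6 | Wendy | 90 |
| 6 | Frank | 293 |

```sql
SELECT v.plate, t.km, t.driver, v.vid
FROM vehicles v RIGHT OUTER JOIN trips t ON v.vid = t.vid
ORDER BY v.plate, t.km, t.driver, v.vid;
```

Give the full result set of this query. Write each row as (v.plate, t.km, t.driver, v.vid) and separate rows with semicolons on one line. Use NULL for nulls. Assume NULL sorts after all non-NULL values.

RIGHT JOIN keeps every row from `trips`; unmatched rows get NULL for `vehicles`'s columns.
Matching on v.vid = t.vid. A NULL in a compared column never satisfies the condition.
- v (vid=NULL) has no partner in t.
- v (vid=3) has no partner in t.
- v (vid=7) has no partner in t.
- v (vid=6) pairs with 3 row(s) of t.
- v (vid=3) has no partner in t.
- v (vid=3) has no partner in t.
- v (vid=6) pairs with 3 row(s) of t.
- plus 4 unmatched t row(s), each kept with NULL v columns.
After projecting and ordering:
v.plate | t.km | t.driver | v.vid
HP | 90 | Wendy | 6
HP | 237 | Vik | 6
HP | 293 | Frank | 6
RF | 90 | Wendy | 6
RF | 237 | Vik | 6
RF | 293 | Frank | 6
NULL | 166 | Heidi | NULL
NULL | 257 | Yara | NULL
NULL | 274 | Raj | NULL
NULL | 277 | Grace | NULL

(HP, 90, Wendy, 6); (HP, 237, Vik, 6); (HP, 293, Frank, 6); (RF, 90, Wendy, 6); (RF, 237, Vik, 6); (RF, 293, Frank, 6); (NULL, 166, Heidi, NULL); (NULL, 257, Yara, NULL); (NULL, 274, Raj, NULL); (NULL, 277, Grace, NULL)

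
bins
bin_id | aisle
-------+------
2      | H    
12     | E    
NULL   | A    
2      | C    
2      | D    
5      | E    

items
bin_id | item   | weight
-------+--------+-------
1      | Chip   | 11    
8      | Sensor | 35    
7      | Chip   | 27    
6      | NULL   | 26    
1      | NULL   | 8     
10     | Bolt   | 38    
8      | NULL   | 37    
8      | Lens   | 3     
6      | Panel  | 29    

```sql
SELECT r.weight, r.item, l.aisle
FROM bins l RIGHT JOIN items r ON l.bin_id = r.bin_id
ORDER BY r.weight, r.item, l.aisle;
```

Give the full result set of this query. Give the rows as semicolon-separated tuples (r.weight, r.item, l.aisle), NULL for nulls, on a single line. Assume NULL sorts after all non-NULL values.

(3, Lens, NULL); (8, NULL, NULL); (11, Chip, NULL); (26, NULL, NULL); (27, Chip, NULL); (29, Panel, NULL); (35, Sensor, NULL); (37, NULL, NULL); (38, Bolt, NULL)

RIGHT JOIN keeps every row from `items`; unmatched rows get NULL for `bins`'s columns.
Matching on l.bin_id = r.bin_id. A NULL in a compared column never satisfies the condition.
Matched pairs: 0; unmatched r rows kept: 9.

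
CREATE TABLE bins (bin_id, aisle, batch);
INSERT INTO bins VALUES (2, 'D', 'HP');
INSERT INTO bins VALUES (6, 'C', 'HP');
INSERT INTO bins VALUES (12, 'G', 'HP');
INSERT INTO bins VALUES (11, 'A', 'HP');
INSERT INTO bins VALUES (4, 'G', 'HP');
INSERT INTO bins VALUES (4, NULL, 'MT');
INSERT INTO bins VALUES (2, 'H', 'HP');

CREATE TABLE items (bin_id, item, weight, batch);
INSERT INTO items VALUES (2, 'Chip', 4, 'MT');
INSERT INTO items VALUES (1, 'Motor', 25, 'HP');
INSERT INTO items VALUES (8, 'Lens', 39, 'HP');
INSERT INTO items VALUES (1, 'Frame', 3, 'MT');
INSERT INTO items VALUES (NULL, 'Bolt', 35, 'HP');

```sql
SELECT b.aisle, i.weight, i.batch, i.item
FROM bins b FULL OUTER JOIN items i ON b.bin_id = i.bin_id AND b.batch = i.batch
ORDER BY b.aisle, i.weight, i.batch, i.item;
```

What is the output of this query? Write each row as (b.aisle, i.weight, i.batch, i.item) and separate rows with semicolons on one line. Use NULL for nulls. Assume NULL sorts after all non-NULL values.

(A, NULL, NULL, NULL); (C, NULL, NULL, NULL); (D, NULL, NULL, NULL); (G, NULL, NULL, NULL); (G, NULL, NULL, NULL); (H, NULL, NULL, NULL); (NULL, 3, MT, Frame); (NULL, 4, MT, Chip); (NULL, 25, HP, Motor); (NULL, 35, HP, Bolt); (NULL, 39, HP, Lens); (NULL, NULL, NULL, NULL)

FULL OUTER JOIN keeps every row from both sides; unmatched rows get NULL for the other side's columns.
Matching on b.bin_id = i.bin_id AND b.batch = i.batch. A NULL in a compared column never satisfies the condition.
- b row (bin_id=2, batch=HP): no match → kept, i columns NULL.
- b row (bin_id=6, batch=HP): no match → kept, i columns NULL.
- b row (bin_id=12, batch=HP): no match → kept, i columns NULL.
- b row (bin_id=11, batch=HP): no match → kept, i columns NULL.
- b row (bin_id=4, batch=HP): no match → kept, i columns NULL.
- b row (bin_id=4, batch=MT): no match → kept, i columns NULL.
- b row (bin_id=2, batch=HP): no match → kept, i columns NULL.
- 5 i row(s) had no b match → kept, b columns NULL.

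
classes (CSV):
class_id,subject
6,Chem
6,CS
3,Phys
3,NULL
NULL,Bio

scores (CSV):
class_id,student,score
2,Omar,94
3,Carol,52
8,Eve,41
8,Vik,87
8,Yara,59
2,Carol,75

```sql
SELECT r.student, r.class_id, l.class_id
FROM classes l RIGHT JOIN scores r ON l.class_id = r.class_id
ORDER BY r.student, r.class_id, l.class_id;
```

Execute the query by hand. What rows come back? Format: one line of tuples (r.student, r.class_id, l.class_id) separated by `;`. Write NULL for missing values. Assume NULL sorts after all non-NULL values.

(Carol, 2, NULL); (Carol, 3, 3); (Carol, 3, 3); (Eve, 8, NULL); (Omar, 2, NULL); (Vik, 8, NULL); (Yara, 8, NULL)

RIGHT JOIN keeps every row from `scores`; unmatched rows get NULL for `classes`'s columns.
Matching on l.class_id = r.class_id. A NULL in a compared column never satisfies the condition.
- l row (class_id=6): no match.
- l row (class_id=6): no match.
- l row (class_id=3): matches 1 r row(s) → 1 output row(s).
- l row (class_id=3): matches 1 r row(s) → 1 output row(s).
- l row (class_id=NULL): no match.
- 5 r row(s) had no l match → kept, l columns NULL.
After projecting and ordering:
r.student | r.class_id | l.class_id
Carol | 2 | NULL
Carol | 3 | 3
Carol | 3 | 3
Eve | 8 | NULL
Omar | 2 | NULL
Vik | 8 | NULL
Yara | 8 | NULL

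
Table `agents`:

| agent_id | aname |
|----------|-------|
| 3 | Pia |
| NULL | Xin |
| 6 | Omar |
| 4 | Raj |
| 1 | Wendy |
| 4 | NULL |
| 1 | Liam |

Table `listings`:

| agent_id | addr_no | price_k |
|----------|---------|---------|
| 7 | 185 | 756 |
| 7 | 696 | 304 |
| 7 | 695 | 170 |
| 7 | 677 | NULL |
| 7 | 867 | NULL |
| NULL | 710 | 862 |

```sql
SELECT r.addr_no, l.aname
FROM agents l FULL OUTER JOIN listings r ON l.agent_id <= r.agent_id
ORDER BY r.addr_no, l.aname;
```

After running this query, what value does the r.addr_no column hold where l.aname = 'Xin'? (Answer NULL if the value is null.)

NULL

FULL OUTER JOIN keeps every row from both sides; unmatched rows get NULL for the other side's columns.
Matching on l.agent_id <= r.agent_id. A NULL in a compared column never satisfies the condition.
- l row (agent_id=3): matches 5 r row(s) → 5 output row(s).
- l row (agent_id=NULL): no match → kept, r columns NULL.
- l row (agent_id=6): matches 5 r row(s) → 5 output row(s).
- l row (agent_id=4): matches 5 r row(s) → 5 output row(s).
- l row (agent_id=1): matches 5 r row(s) → 5 output row(s).
- l row (agent_id=4): matches 5 r row(s) → 5 output row(s).
- l row (agent_id=1): matches 5 r row(s) → 5 output row(s).
- plus 1 unmatched r row(s), each kept with NULL l columns.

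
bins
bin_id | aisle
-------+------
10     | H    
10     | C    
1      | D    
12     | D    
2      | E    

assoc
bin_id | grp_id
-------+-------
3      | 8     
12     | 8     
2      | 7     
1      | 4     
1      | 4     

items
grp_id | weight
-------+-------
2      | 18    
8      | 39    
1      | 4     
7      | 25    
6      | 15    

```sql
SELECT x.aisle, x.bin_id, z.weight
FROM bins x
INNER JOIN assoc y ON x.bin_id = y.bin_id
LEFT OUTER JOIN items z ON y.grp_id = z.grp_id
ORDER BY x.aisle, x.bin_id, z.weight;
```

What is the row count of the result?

4

Step 1 — x INNER JOIN y on bin_id → 4 row(s).
Then LEFT JOIN `items z` on grp_id: each of those 4 rows is kept; rows whose y.grp_id has no match in z get NULL for z's columns.
Result: 4 row(s).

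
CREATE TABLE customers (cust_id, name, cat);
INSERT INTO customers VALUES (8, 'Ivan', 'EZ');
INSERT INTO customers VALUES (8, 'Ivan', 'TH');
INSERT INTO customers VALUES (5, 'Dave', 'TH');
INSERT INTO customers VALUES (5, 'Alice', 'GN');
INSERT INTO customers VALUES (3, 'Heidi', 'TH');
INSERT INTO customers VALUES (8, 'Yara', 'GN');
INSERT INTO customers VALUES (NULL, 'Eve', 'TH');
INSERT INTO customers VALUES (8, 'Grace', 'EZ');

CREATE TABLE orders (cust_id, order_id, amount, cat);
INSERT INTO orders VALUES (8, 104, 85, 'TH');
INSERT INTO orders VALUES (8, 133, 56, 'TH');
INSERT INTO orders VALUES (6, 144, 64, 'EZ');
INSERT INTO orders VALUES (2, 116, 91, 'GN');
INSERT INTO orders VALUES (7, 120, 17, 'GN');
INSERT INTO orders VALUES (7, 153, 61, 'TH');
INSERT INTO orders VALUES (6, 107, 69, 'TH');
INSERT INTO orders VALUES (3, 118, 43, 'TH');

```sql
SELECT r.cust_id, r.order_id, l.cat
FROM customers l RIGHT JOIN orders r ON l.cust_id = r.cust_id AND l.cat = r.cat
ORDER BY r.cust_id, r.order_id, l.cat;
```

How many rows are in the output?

8

RIGHT JOIN keeps every row from `orders`; unmatched rows get NULL for `customers`'s columns.
Matching on l.cust_id = r.cust_id AND l.cat = r.cat. A NULL in a compared column never satisfies the condition.
Matched pairs: 3; unmatched r rows kept: 5.
Total: 3 matched + 5 padded = 8 rows.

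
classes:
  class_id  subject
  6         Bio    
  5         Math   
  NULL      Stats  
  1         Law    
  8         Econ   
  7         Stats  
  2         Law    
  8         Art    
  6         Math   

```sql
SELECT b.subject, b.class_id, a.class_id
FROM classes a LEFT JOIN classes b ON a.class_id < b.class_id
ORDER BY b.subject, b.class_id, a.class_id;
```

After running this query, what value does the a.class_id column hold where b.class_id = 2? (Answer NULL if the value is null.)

1

LEFT JOIN keeps every row from `classes a`; unmatched rows get NULL for `classes b`'s columns.
Matching on a.class_id < b.class_id. A NULL in a compared column never satisfies the condition.
Matched pairs: 26; unmatched a rows kept: 3.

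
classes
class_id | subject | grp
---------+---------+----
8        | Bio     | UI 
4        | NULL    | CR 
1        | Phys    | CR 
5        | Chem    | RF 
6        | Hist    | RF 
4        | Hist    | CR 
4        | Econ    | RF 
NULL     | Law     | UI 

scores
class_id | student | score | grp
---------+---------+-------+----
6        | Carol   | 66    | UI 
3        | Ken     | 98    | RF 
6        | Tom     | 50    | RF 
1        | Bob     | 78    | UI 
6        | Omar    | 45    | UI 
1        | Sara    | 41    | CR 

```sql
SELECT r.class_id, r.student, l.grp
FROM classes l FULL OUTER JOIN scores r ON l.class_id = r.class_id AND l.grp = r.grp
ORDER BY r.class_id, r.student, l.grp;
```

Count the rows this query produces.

12

FULL OUTER JOIN keeps every row from both sides; unmatched rows get NULL for the other side's columns.
Matching on l.class_id = r.class_id AND l.grp = r.grp. A NULL in a compared column never satisfies the condition.
- class_id=8, grp=UI: no r row matches, row kept with r columns NULL.
- class_id=4, grp=CR: no r row matches, row kept with r columns NULL.
- class_id=1, grp=CR: 1 matching r row(s), so 1 row(s) emitted.
- class_id=5, grp=RF: no r row matches, row kept with r columns NULL.
- class_id=6, grp=RF: 1 matching r row(s), so 1 row(s) emitted.
- class_id=4, grp=CR: no r row matches, row kept with r columns NULL.
- class_id=4, grp=RF: no r row matches, row kept with r columns NULL.
- class_id=NULL, grp=UI: no r row matches, row kept with r columns NULL.
- plus 4 unmatched r row(s), each kept with NULL l columns.
Total: 2 matched + 10 padded = 12 rows.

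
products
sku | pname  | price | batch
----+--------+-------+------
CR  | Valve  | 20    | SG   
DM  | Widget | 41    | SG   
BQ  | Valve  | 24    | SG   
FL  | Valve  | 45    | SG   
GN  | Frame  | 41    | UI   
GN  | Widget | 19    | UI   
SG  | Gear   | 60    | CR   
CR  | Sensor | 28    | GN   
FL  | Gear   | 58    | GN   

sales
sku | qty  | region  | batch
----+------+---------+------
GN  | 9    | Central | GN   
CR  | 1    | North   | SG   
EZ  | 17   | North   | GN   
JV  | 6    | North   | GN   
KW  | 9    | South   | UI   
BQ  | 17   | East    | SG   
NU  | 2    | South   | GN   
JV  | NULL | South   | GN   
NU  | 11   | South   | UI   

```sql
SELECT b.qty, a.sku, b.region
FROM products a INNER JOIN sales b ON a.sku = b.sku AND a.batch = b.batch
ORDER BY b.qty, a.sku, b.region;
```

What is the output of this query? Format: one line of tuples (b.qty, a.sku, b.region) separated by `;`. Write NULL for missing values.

INNER JOIN keeps only pairs where the ON condition holds.
Matching on a.sku = b.sku AND a.batch = b.batch.
- a[0] sku=CR, batch=SG → 1 match(es) in b → 1 row(s).
- a[1] sku=DM, batch=SG → no match; dropped.
- a[2] sku=BQ, batch=SG → 1 match(es) in b → 1 row(s).
- a[3] sku=FL, batch=SG → no match; dropped.
- a[4] sku=GN, batch=UI → no match; dropped.
- a[5] sku=GN, batch=UI → no match; dropped.
- a[6] sku=SG, batch=CR → no match; dropped.
- a[7] sku=CR, batch=GN → no match; dropped.
- a[8] sku=FL, batch=GN → no match; dropped.
After projecting and ordering:
b.qty | a.sku | b.region
1 | CR | North
17 | BQ | East

(1, CR, North); (17, BQ, East)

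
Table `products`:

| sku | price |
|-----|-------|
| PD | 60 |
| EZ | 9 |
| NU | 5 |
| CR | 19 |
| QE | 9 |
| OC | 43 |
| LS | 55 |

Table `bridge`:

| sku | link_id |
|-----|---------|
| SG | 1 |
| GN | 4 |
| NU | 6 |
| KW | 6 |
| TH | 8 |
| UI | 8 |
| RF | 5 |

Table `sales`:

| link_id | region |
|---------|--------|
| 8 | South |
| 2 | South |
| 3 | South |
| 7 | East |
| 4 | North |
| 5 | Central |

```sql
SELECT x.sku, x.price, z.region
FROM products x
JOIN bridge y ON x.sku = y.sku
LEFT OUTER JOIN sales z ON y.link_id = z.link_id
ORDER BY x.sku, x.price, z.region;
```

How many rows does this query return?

Joins associate left-to-right: products INNER JOIN bridge on sku gives 1 intermediate row(s).
Then LEFT JOIN `sales z` on link_id: each of those 1 rows is kept; rows whose y.link_id has no match in z get NULL for z's columns.
Result: 1 row(s).

1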